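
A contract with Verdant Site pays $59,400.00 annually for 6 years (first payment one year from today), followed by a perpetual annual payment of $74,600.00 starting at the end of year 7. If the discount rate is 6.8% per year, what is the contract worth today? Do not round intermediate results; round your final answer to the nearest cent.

PV of 6-year annuity: $59,400.00 × [1 − (1+0.068)^−6] / 0.068 = 284889.07884
Perpetuity value at year 6: $74,600.00 / 0.068 = 1097058.82353
PV of perpetuity: 1097058.82353 / (1+0.068)^6 = 739268.83563
Total PV = 284889.07884 + 739268.83563 = 1024157.91447

$1024157.91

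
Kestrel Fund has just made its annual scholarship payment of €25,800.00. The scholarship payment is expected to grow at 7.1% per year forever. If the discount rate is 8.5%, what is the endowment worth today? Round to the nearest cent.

€1973700.00

D₁ = D₀ × (1 + g) = €25,800.00 × 1.071 = €27,631.8000
Growing perpetuity: P = D₁ / (r − g) = €27,631.8000 / (0.085 − 0.071) = €1,973,700.00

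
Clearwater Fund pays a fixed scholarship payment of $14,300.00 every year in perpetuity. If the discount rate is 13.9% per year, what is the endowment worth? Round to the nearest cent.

$102877.70

Level perpetuity: PV = C / r = $14,300.00 / 0.139 = $102,877.70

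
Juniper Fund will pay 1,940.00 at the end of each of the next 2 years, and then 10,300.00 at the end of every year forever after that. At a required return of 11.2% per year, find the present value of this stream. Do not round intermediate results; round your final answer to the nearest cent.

77685.52

PV of 2-year annuity: 1,940.00 × [1 − (1+0.112)^−2] / 0.112 = 3313.49309
Perpetuity value at year 2: 10,300.00 / 0.112 = 91964.28571
PV of perpetuity: 91964.28571 / (1+0.112)^2 = 74372.02858
Total PV = 3313.49309 + 74372.02858 = 77685.52168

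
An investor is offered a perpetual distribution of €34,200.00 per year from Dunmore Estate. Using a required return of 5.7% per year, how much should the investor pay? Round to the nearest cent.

€600000.00

Level perpetuity: PV = C / r = €34,200.00 / 0.057 = €600,000.00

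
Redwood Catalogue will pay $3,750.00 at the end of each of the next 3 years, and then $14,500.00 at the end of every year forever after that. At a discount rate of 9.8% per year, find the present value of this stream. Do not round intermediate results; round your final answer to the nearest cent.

PV of 3-year annuity: $3,750.00 × [1 − (1+0.098)^−3] / 0.098 = 9358.62899
Perpetuity value at year 3: $14,500.00 / 0.098 = 147959.18367
PV of perpetuity: 147959.18367 / (1+0.098)^3 = 111772.48491
Total PV = 9358.62899 + 111772.48491 = 121131.11390

$121131.11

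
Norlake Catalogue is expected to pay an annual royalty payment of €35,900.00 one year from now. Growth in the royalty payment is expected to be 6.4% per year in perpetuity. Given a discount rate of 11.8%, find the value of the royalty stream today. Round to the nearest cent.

Growing perpetuity: P = D₁ / (r − g) = €35,900.0000 / (0.118 − 0.064) = €664,814.81

€664814.81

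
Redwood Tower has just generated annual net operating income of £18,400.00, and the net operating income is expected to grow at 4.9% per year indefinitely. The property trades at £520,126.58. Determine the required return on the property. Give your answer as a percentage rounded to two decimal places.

8.61%

D₁ = £18,400.00 × 1.049 = £19,301.6000
P = D₁/(r − g) ⇒ r = D₁/P + g = £19,301.6000/£520,126.58 + 0.049 = 0.037109 + 0.049 = 0.086109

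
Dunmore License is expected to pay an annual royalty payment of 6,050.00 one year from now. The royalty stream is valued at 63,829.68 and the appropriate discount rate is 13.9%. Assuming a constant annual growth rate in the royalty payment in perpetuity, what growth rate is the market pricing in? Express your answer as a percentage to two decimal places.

P = D₁/(r−g) ⇒ g = r − D₁/P = 0.139 − 6,050.00/63,829.68 = 0.044217

4.42%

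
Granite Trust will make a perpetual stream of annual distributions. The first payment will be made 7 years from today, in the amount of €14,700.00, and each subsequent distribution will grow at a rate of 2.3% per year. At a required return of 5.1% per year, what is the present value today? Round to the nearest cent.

Value at end of year 6: C₁ / (r − g) = €14,700.00 / (0.051 − 0.023) = €525,000.0000
Discount to today: PV = €525,000.0000 / (1 + 0.051)^6 = €525,000.0000 / 1.347772 = €389,531.88

€389531.88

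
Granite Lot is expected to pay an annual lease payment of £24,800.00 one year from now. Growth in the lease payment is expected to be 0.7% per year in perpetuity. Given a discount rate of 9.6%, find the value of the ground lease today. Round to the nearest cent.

Growing perpetuity: P = D₁ / (r − g) = £24,800.0000 / (0.096 − 0.007) = £278,651.69

£278651.69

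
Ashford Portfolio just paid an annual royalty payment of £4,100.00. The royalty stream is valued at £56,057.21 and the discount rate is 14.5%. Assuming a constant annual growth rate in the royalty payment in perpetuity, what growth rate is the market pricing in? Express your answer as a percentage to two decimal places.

6.70%

P = D₀(1+g)/(r−g) ⇒ P(r−g) = D₀(1+g) ⇒ g(P+D₀) = P·r − D₀
g = (P·r − D₀)/(P + D₀) = (£56,057.21×0.145 − £4,100.00) / (£56,057.21 + £4,100.00) = 0.066963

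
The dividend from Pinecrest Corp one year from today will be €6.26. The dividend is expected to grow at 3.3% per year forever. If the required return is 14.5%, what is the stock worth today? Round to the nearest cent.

€55.89

Growing perpetuity: P = D₁ / (r − g) = €6.2600 / (0.145 − 0.033) = €55.89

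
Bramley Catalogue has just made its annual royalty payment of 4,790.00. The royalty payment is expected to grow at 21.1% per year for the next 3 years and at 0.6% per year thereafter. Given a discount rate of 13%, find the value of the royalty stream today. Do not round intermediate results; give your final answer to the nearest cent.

D_1 = 5800.69000
D_2 = 7024.63559
D_3 = 8506.83370
Terminal value at year 3: TV = D_3×(1+g_2)/(r−g_2) = 8557.87470/0.124 = 69015.11856
P_0 = D_1/(1+r)^1 + D_2/(1+r)^2 + D_3/(1+r)^3 + TV/(1+r)^3
    = 5133.35398 + 5501.32006 + 5895.66248 + 47830.93912 = 64361.27564

64361.28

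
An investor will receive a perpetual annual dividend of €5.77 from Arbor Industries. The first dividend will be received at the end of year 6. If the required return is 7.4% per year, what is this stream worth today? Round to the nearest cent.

Value at end of year 5: C / r = €5.77 / 0.074 = €77.9730
Discount to today: PV = €77.9730 / (1 + 0.074)^5 = €77.9730 / 1.428964 = €54.57

€54.57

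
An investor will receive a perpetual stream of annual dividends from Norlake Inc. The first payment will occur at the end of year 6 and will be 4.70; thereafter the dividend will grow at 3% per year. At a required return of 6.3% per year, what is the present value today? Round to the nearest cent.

Value at end of year 5: C₁ / (r − g) = 4.70 / (0.063 − 0.03) = 142.4242
Discount to today: PV = 142.4242 / (1 + 0.063)^5 = 142.4242 / 1.357270 = 104.93

104.93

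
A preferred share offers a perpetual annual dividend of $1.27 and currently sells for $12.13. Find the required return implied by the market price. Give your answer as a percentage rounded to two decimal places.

P = C/r ⇒ r = C/P = $1.27/$12.13 = 0.104699

10.47%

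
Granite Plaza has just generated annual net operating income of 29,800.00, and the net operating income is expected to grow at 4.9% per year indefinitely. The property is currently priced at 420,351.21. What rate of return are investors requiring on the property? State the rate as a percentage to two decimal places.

D₁ = 29,800.00 × 1.049 = 31,260.2000
P = D₁/(r − g) ⇒ r = D₁/P + g = 31,260.2000/420,351.21 + 0.049 = 0.074367 + 0.049 = 0.123367

12.34%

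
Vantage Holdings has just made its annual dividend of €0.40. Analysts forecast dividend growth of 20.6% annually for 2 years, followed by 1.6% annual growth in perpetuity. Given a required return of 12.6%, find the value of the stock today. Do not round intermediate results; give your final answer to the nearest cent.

€5.13

D_1 = 0.48240
D_2 = 0.58177
Terminal value at year 2: TV = D_2×(1+g_2)/(r−g_2) = 0.59108/0.11 = 5.37348
P_0 = D_1/(1+r)^1 + D_2/(1+r)^2 + TV/(1+r)^2
    = 0.42842 + 0.45886 + 4.23817 = 5.12545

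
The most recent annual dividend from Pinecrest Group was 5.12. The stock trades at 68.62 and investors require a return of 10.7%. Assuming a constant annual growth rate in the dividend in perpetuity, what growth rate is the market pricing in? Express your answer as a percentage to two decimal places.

3.01%

P = D₀(1+g)/(r−g) ⇒ P(r−g) = D₀(1+g) ⇒ g(P+D₀) = P·r − D₀
g = (P·r − D₀)/(P + D₀) = (68.62×0.107 − 5.12) / (68.62 + 5.12) = 0.030138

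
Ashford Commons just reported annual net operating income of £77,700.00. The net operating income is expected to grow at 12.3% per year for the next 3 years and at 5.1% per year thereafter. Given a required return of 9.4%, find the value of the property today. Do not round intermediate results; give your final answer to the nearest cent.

£2299877.30

D_1 = 87257.10000
D_2 = 97989.72330
D_3 = 110042.45927
Terminal value at year 3: TV = D_3×(1+g_2)/(r−g_2) = 115654.62469/0.043 = 2689642.43462
P_0 = D_1/(1+r)^1 + D_2/(1+r)^2 + D_3/(1+r)^3 + TV/(1+r)^3
    = 79759.68921 + 81873.97714 + 84044.31108 + 2054199.32436 = 2299877.30180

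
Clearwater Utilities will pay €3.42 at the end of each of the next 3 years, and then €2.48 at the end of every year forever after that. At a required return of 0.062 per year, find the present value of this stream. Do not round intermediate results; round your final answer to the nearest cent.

€42.50

PV of 3-year annuity: €3.42 × [1 − (1+0.062)^−3] / 0.062 = 9.10798
Perpetuity value at year 3: €2.48 / 0.062 = 40.00000
PV of perpetuity: 40.00000 / (1+0.062)^3 = 33.39538
Total PV = 9.10798 + 33.39538 = 42.50336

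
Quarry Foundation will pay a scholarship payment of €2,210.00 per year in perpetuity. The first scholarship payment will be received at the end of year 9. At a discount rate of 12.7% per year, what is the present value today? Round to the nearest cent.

€6686.47

Value at end of year 8: C / r = €2,210.00 / 0.127 = €17,401.5748
Discount to today: PV = €17,401.5748 / (1 + 0.127)^8 = €17,401.5748 / 2.602504 = €6,686.47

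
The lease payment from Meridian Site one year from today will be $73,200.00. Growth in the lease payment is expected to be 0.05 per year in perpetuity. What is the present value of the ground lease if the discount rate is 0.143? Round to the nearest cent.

$787096.77

Growing perpetuity: P = D₁ / (r − g) = $73,200.0000 / (0.143 − 0.05) = $787,096.77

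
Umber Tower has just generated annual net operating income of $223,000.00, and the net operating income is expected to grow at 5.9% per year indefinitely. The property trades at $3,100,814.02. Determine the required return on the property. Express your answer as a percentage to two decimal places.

13.52%

D₁ = $223,000.00 × 1.059 = $236,157.0000
P = D₁/(r − g) ⇒ r = D₁/P + g = $236,157.0000/$3,100,814.02 + 0.059 = 0.076160 + 0.059 = 0.135160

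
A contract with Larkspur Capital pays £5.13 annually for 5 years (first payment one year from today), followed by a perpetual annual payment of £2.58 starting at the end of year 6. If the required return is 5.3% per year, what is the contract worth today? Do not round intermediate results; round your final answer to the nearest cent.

£59.63

PV of 5-year annuity: £5.13 × [1 − (1+0.053)^−5] / 0.053 = 22.02723
Perpetuity value at year 5: £2.58 / 0.053 = 48.67925
PV of perpetuity: 48.67925 / (1+0.053)^5 = 37.60122
Total PV = 22.02723 + 37.60122 = 59.62845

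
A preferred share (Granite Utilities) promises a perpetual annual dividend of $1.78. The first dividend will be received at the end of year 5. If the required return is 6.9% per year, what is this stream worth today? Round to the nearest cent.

Value at end of year 4: C / r = $1.78 / 0.069 = $25.7971
Discount to today: PV = $25.7971 / (1 + 0.069)^4 = $25.7971 / 1.305903 = $19.75

$19.75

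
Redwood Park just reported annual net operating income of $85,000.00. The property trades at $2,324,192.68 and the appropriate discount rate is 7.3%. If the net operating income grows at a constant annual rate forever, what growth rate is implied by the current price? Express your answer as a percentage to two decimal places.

3.51%

P = D₀(1+g)/(r−g) ⇒ P(r−g) = D₀(1+g) ⇒ g(P+D₀) = P·r − D₀
g = (P·r − D₀)/(P + D₀) = ($2,324,192.68×0.073 − $85,000.00) / ($2,324,192.68 + $85,000.00) = 0.035143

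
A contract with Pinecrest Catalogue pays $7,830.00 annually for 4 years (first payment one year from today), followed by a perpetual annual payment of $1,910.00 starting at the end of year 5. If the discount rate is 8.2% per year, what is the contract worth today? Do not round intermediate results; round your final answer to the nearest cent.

PV of 4-year annuity: $7,830.00 × [1 − (1+0.082)^−4] / 0.082 = 25818.91882
Perpetuity value at year 4: $1,910.00 / 0.082 = 23292.68293
PV of perpetuity: 23292.68293 / (1+0.082)^4 = 16994.58140
Total PV = 25818.91882 + 16994.58140 = 42813.50022

$42813.50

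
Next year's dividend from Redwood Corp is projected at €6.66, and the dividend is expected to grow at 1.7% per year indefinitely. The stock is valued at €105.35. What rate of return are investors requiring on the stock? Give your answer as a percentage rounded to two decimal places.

8.02%

P = D₁/(r − g) ⇒ r = D₁/P + g = €6.6600/€105.35 + 0.017 = 0.063218 + 0.017 = 0.080218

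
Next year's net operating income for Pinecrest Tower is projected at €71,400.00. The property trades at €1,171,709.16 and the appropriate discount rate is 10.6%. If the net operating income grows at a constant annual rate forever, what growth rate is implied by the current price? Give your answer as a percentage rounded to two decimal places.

P = D₁/(r−g) ⇒ g = r − D₁/P = 0.106 − €71,400.00/€1,171,709.16 = 0.045063

4.51%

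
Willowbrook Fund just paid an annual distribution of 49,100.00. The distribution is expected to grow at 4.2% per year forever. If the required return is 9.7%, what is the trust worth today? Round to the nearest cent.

D₁ = D₀ × (1 + g) = 49,100.00 × 1.042 = 51,162.2000
Growing perpetuity: P = D₁ / (r − g) = 51,162.2000 / (0.097 − 0.042) = 930,221.82

930221.82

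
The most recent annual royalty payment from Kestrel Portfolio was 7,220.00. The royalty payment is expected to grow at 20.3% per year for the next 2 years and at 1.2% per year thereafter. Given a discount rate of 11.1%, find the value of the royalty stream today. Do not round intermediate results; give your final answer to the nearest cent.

102816.91

D_1 = 8685.66000
D_2 = 10448.84898
Terminal value at year 2: TV = D_2×(1+g_2)/(r−g_2) = 10574.23517/0.099 = 106810.45624
P_0 = D_1/(1+r)^1 + D_2/(1+r)^2 + TV/(1+r)^2
    = 7817.87579 + 8465.26064 + 86533.77544 = 102816.91187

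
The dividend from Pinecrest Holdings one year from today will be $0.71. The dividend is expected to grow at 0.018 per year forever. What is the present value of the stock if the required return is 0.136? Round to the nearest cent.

Growing perpetuity: P = D₁ / (r − g) = $0.7100 / (0.136 − 0.018) = $6.02

$6.02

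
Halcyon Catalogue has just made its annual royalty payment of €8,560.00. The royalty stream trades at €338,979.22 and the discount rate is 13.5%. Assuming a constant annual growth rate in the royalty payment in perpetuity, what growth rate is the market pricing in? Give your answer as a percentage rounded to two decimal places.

10.70%

P = D₀(1+g)/(r−g) ⇒ P(r−g) = D₀(1+g) ⇒ g(P+D₀) = P·r − D₀
g = (P·r − D₀)/(P + D₀) = (€338,979.22×0.135 − €8,560.00) / (€338,979.22 + €8,560.00) = 0.107045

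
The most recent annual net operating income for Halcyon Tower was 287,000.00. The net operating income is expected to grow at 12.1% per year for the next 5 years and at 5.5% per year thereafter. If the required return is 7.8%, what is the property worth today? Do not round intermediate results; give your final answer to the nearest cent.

D_1 = 321727.00000
D_2 = 360655.96700
D_3 = 404295.33901
D_4 = 453215.07503
D_5 = 508054.09911
Terminal value at year 5: TV = D_5×(1+g_2)/(r−g_2) = 535997.07456/0.023 = 23304220.63286
P_0 = D_1/(1+r)^1 + D_2/(1+r)^2 + D_3/(1+r)^3 + D_4/(1+r)^4 + D_5/(1+r)^5 + TV/(1+r)^5
    = 298448.05195 + 310352.75161 + 322732.31406 + 335605.68094 + 348992.54948 + 16008136.50869 = 17624267.85673

17624267.86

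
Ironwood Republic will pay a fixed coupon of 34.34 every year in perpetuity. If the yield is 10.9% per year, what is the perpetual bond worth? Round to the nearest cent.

315.05

Level perpetuity: PV = C / r = 34.34 / 0.109 = 315.05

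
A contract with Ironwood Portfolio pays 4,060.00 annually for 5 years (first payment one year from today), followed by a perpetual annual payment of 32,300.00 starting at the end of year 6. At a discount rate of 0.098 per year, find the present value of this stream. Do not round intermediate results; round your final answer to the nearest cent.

221990.80

PV of 5-year annuity: 4,060.00 × [1 − (1+0.098)^−5] / 0.098 = 15469.55356
Perpetuity value at year 5: 32,300.00 / 0.098 = 329591.83673
PV of perpetuity: 329591.83673 / (1+0.098)^5 = 206521.25050
Total PV = 15469.55356 + 206521.25050 = 221990.80407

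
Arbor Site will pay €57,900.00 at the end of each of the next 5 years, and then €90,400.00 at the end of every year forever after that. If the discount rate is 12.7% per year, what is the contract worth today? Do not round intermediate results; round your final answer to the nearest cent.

PV of 5-year annuity: €57,900.00 × [1 − (1+0.127)^−5] / 0.127 = 205147.24320
Perpetuity value at year 5: €90,400.00 / 0.127 = 711811.02362
PV of perpetuity: 711811.02362 / (1+0.127)^5 = 391512.04633
Total PV = 205147.24320 + 391512.04633 = 596659.28953

€596659.29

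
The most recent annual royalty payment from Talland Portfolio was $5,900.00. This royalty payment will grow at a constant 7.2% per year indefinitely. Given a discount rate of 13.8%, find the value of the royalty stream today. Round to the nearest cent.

D₁ = D₀ × (1 + g) = $5,900.00 × 1.072 = $6,324.8000
Growing perpetuity: P = D₁ / (r − g) = $6,324.8000 / (0.138 − 0.072) = $95,830.30

$95830.30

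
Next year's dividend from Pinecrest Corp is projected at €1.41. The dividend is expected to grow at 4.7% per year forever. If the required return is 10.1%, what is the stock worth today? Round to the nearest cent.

€26.11

Growing perpetuity: P = D₁ / (r − g) = €1.4100 / (0.101 − 0.047) = €26.11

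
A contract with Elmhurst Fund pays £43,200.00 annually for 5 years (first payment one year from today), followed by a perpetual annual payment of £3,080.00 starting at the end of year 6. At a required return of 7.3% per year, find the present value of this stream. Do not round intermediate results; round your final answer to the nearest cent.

PV of 5-year annuity: £43,200.00 × [1 − (1+0.073)^−5] / 0.073 = 175714.77477
Perpetuity value at year 5: £3,080.00 / 0.073 = 42191.78082
PV of perpetuity: 42191.78082 / (1+0.073)^5 = 29663.96818
Total PV = 175714.77477 + 29663.96818 = 205378.74295

£205378.74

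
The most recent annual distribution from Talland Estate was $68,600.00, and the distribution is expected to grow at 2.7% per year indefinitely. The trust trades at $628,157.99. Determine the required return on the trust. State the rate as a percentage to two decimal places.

D₁ = $68,600.00 × 1.027 = $70,452.2000
P = D₁/(r − g) ⇒ r = D₁/P + g = $70,452.2000/$628,157.99 + 0.027 = 0.112157 + 0.027 = 0.139157

13.92%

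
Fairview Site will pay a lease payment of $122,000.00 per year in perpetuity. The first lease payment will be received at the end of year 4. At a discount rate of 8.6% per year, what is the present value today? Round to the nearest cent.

$1107571.84

Value at end of year 3: C / r = $122,000.00 / 0.086 = $1,418,604.6512
Discount to today: PV = $1,418,604.6512 / (1 + 0.086)^3 = $1,418,604.6512 / 1.280824 = $1,107,571.84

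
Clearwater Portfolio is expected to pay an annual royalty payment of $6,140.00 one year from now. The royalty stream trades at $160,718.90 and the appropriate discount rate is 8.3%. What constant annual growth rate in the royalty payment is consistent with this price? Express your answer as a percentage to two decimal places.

P = D₁/(r−g) ⇒ g = r − D₁/P = 0.083 − $6,140.00/$160,718.90 = 0.044797

4.48%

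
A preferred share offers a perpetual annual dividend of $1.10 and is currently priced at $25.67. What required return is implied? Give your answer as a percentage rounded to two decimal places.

P = C/r ⇒ r = C/P = $1.10/$25.67 = 0.042852

4.29%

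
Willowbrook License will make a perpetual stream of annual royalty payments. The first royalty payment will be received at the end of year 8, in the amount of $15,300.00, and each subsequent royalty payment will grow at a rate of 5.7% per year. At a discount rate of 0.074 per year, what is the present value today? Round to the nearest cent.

Value at end of year 7: C₁ / (r − g) = $15,300.00 / (0.074 − 0.057) = $900,000.0000
Discount to today: PV = $900,000.0000 / (1 + 0.074)^7 = $900,000.0000 / 1.648276 = $546,025.02

$546025.02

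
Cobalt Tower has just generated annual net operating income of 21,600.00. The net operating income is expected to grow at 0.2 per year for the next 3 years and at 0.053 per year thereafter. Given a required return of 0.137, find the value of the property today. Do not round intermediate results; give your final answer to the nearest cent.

D_1 = 25920.00000
D_2 = 31104.00000
D_3 = 37324.80000
Terminal value at year 3: TV = D_3×(1+g_2)/(r−g_2) = 39303.01440/0.084 = 467893.02857
P_0 = D_1/(1+r)^1 + D_2/(1+r)^2 + D_3/(1+r)^3 + TV/(1+r)^3
    = 22796.83377 + 24059.98287 + 25393.12177 + 318320.91929 = 390570.85770

390570.86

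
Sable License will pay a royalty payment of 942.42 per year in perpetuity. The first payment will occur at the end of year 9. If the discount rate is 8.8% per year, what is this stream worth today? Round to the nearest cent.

5454.19

Value at end of year 8: C / r = 942.42 / 0.088 = 10,709.3182
Discount to today: PV = 10,709.3182 / (1 + 0.088)^8 = 10,709.3182 / 1.963501 = 5,454.19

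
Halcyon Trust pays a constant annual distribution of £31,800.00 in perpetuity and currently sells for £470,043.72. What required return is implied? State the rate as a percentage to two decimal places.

P = C/r ⇒ r = C/P = £31,800.00/£470,043.72 = 0.067653

6.77%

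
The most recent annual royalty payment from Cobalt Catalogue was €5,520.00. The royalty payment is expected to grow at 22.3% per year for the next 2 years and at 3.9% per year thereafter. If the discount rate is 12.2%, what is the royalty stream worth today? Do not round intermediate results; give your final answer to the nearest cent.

€94675.53

D_1 = 6750.96000
D_2 = 8256.42408
Terminal value at year 2: TV = D_2×(1+g_2)/(r−g_2) = 8578.42462/0.083 = 103354.51348
P_0 = D_1/(1+r)^1 + D_2/(1+r)^2 + TV/(1+r)^2
    = 6016.89840 + 6558.52650 + 82100.10889 = 94675.53379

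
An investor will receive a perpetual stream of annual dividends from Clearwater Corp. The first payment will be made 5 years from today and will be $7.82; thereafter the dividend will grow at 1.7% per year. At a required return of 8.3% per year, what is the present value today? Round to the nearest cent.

$86.13

Value at end of year 4: C₁ / (r − g) = $7.82 / (0.083 − 0.017) = $118.4848
Discount to today: PV = $118.4848 / (1 + 0.083)^4 = $118.4848 / 1.375669 = $86.13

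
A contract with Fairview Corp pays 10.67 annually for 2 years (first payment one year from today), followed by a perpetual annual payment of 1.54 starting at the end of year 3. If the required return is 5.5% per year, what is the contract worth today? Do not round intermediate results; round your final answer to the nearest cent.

PV of 2-year annuity: 10.67 × [1 − (1+0.055)^−2] / 0.055 = 19.70023
Perpetuity value at year 2: 1.54 / 0.055 = 28.00000
PV of perpetuity: 28.00000 / (1+0.055)^2 = 25.15667
Total PV = 19.70023 + 25.15667 = 44.85690

44.86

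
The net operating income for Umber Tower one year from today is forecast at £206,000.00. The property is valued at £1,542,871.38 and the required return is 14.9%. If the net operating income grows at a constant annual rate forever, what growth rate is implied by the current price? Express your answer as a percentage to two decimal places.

1.55%

P = D₁/(r−g) ⇒ g = r − D₁/P = 0.149 − £206,000.00/£1,542,871.38 = 0.015483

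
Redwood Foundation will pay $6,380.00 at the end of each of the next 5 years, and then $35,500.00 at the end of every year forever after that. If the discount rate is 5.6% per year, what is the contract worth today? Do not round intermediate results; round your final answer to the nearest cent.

PV of 5-year annuity: $6,380.00 × [1 − (1+0.056)^−5] / 0.056 = 27169.86647
Perpetuity value at year 5: $35,500.00 / 0.056 = 633928.57143
PV of perpetuity: 633928.57143 / (1+0.056)^5 = 482748.27996
Total PV = 27169.86647 + 482748.27996 = 509918.14643

$509918.15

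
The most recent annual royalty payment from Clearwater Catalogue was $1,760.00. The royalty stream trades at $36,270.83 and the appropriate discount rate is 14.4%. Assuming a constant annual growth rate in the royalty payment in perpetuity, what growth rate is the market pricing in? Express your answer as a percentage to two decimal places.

9.11%

P = D₀(1+g)/(r−g) ⇒ P(r−g) = D₀(1+g) ⇒ g(P+D₀) = P·r − D₀
g = (P·r − D₀)/(P + D₀) = ($36,270.83×0.144 − $1,760.00) / ($36,270.83 + $1,760.00) = 0.091058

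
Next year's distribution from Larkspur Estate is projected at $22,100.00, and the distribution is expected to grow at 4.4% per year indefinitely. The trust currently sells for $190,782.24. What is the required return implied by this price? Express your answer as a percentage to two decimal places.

P = D₁/(r − g) ⇒ r = D₁/P + g = $22,100.0000/$190,782.24 + 0.044 = 0.115839 + 0.044 = 0.159839

15.98%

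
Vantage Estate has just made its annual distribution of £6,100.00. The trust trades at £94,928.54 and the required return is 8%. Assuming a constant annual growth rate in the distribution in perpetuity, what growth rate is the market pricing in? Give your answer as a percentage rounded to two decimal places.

P = D₀(1+g)/(r−g) ⇒ P(r−g) = D₀(1+g) ⇒ g(P+D₀) = P·r − D₀
g = (P·r − D₀)/(P + D₀) = (£94,928.54×0.08 − £6,100.00) / (£94,928.54 + £6,100.00) = 0.014791

1.48%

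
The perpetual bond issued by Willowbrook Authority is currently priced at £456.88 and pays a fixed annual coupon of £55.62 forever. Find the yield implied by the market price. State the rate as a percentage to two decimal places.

12.17%

P = C/r ⇒ r = C/P = £55.62/£456.88 = 0.121739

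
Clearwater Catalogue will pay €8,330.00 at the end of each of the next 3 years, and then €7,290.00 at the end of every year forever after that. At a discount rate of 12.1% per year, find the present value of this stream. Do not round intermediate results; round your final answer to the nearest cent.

€62741.55

PV of 3-year annuity: €8,330.00 × [1 − (1+0.121)^−3] / 0.121 = 19972.92409
Perpetuity value at year 3: €7,290.00 / 0.121 = 60247.93388
PV of perpetuity: 60247.93388 / (1+0.121)^3 = 42768.62817
Total PV = 19972.92409 + 42768.62817 = 62741.55226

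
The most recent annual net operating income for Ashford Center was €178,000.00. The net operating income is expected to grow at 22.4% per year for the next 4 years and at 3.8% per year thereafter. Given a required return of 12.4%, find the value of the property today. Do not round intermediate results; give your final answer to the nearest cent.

D_1 = 217872.00000
D_2 = 266675.32800
D_3 = 326410.60147
D_4 = 399526.57620
Terminal value at year 4: TV = D_4×(1+g_2)/(r−g_2) = 414708.58610/0.086 = 4822192.86160
P_0 = D_1/(1+r)^1 + D_2/(1+r)^2 + D_3/(1+r)^3 + D_4/(1+r)^4 + TV/(1+r)^4
    = 193836.29893 + 211081.52126 + 229861.01603 + 250311.28436 + 3021198.99031 = 3906289.11090

€3906289.11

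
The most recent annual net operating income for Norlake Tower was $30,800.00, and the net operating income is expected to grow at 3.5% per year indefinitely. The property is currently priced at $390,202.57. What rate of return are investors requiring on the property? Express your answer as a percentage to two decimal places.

D₁ = $30,800.00 × 1.035 = $31,878.0000
P = D₁/(r − g) ⇒ r = D₁/P + g = $31,878.0000/$390,202.57 + 0.035 = 0.081696 + 0.035 = 0.116696

11.67%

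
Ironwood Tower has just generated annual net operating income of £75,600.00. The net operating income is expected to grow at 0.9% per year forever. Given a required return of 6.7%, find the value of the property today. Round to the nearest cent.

£1315179.31

D₁ = D₀ × (1 + g) = £75,600.00 × 1.009 = £76,280.4000
Growing perpetuity: P = D₁ / (r − g) = £76,280.4000 / (0.067 − 0.009) = £1,315,179.31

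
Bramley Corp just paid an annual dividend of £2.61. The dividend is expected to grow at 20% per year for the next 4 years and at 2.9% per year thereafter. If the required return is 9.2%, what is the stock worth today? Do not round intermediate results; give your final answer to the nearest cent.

D_1 = 3.13200
D_2 = 3.75840
D_3 = 4.51008
D_4 = 5.41210
Terminal value at year 4: TV = D_4×(1+g_2)/(r−g_2) = 5.56905/0.063 = 88.39757
P_0 = D_1/(1+r)^1 + D_2/(1+r)^2 + D_3/(1+r)^3 + D_4/(1+r)^4 + TV/(1+r)^4
    = 2.86813 + 3.15179 + 3.46351 + 3.80605 + 62.16555 = 75.45504

£75.46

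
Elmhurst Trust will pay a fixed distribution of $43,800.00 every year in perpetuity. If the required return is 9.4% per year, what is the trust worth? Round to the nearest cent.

Level perpetuity: PV = C / r = $43,800.00 / 0.094 = $465,957.45

$465957.45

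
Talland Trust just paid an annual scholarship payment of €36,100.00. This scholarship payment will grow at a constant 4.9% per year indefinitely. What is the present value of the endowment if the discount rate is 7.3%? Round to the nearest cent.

€1577870.83

D₁ = D₀ × (1 + g) = €36,100.00 × 1.049 = €37,868.9000
Growing perpetuity: P = D₁ / (r − g) = €37,868.9000 / (0.073 − 0.049) = €1,577,870.83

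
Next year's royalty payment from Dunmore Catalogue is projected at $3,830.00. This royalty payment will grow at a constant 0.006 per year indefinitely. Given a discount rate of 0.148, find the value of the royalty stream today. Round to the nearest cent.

$26971.83

Growing perpetuity: P = D₁ / (r − g) = $3,830.0000 / (0.148 − 0.006) = $26,971.83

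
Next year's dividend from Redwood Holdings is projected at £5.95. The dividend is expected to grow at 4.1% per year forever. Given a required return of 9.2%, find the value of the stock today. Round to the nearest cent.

£116.67

Growing perpetuity: P = D₁ / (r − g) = £5.9500 / (0.092 − 0.041) = £116.67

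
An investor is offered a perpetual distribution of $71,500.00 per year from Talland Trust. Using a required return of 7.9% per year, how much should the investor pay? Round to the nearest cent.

Level perpetuity: PV = C / r = $71,500.00 / 0.079 = $905,063.29

$905063.29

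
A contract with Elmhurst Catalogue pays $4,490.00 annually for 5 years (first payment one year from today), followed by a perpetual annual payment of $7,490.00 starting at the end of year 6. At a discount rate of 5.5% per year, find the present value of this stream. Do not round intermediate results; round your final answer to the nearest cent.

$123370.96

PV of 5-year annuity: $4,490.00 × [1 − (1+0.055)^−5] / 0.055 = 19173.57730
Perpetuity value at year 5: $7,490.00 / 0.055 = 136181.81818
PV of perpetuity: 136181.81818 / (1+0.055)^5 = 104197.38746
Total PV = 19173.57730 + 104197.38746 = 123370.96475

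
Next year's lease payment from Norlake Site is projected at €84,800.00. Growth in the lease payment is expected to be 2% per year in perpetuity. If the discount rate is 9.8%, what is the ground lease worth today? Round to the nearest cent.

€1087179.49

Growing perpetuity: P = D₁ / (r − g) = €84,800.0000 / (0.098 − 0.02) = €1,087,179.49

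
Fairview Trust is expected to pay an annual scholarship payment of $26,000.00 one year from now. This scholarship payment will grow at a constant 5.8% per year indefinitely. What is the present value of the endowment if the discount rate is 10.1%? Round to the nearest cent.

Growing perpetuity: P = D₁ / (r − g) = $26,000.0000 / (0.101 − 0.058) = $604,651.16

$604651.16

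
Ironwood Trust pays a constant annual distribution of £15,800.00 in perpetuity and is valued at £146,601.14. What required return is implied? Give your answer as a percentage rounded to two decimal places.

10.78%

P = C/r ⇒ r = C/P = £15,800.00/£146,601.14 = 0.107775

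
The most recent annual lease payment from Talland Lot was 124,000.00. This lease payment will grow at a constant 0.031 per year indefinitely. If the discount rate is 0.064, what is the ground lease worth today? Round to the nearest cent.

D₁ = D₀ × (1 + g) = 124,000.00 × 1.031 = 127,844.0000
Growing perpetuity: P = D₁ / (r − g) = 127,844.0000 / (0.064 − 0.031) = 3,874,060.61

3874060.61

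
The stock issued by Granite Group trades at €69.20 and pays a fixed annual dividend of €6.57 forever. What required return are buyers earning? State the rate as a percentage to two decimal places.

9.49%

P = C/r ⇒ r = C/P = €6.57/€69.20 = 0.094942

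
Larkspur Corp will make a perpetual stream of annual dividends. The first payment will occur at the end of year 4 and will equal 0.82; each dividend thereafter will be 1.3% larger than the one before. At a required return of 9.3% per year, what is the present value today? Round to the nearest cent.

7.85

Value at end of year 3: C₁ / (r − g) = 0.82 / (0.093 − 0.013) = 10.2500
Discount to today: PV = 10.2500 / (1 + 0.093)^3 = 10.2500 / 1.305751 = 7.85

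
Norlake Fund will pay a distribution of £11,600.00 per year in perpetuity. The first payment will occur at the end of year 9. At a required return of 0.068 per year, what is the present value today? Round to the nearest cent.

Value at end of year 8: C / r = £11,600.00 / 0.068 = £170,588.2353
Discount to today: PV = £170,588.2353 / (1 + 0.068)^8 = £170,588.2353 / 1.692661 = £100,781.09

£100781.09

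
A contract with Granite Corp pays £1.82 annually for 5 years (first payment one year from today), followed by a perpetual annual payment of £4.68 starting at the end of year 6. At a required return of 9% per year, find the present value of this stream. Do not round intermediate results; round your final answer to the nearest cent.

PV of 5-year annuity: £1.82 × [1 − (1+0.09)^−5] / 0.09 = 7.07917
Perpetuity value at year 5: £4.68 / 0.09 = 52.00000
PV of perpetuity: 52.00000 / (1+0.09)^5 = 33.79643
Total PV = 7.07917 + 33.79643 = 40.87560

£40.88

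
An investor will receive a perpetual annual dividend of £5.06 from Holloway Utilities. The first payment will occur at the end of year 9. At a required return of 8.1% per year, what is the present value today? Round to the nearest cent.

Value at end of year 8: C / r = £5.06 / 0.081 = £62.4691
Discount to today: PV = £62.4691 / (1 + 0.081)^8 = £62.4691 / 1.864685 = £33.50

£33.50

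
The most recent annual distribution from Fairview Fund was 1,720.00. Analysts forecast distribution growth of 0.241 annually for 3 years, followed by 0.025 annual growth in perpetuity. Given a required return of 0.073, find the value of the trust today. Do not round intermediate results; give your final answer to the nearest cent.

D_1 = 2134.52000
D_2 = 2648.93932
D_3 = 3287.33370
Terminal value at year 3: TV = D_3×(1+g_2)/(r−g_2) = 3369.51704/0.048 = 70198.27164
P_0 = D_1/(1+r)^1 + D_2/(1+r)^2 + D_3/(1+r)^3 + TV/(1+r)^3
    = 1989.30103 + 2300.76661 + 2660.99847 + 56823.40491 = 63774.47102

63774.47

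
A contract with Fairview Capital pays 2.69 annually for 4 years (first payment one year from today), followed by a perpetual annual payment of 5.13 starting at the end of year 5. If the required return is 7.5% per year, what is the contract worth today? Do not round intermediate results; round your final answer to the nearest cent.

PV of 4-year annuity: 2.69 × [1 − (1+0.075)^−4] / 0.075 = 9.00969
Perpetuity value at year 4: 5.13 / 0.075 = 68.40000
PV of perpetuity: 68.40000 / (1+0.075)^4 = 51.21796
Total PV = 9.00969 + 51.21796 = 60.22764

60.23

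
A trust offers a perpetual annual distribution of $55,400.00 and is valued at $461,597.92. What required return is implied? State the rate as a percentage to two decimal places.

P = C/r ⇒ r = C/P = $55,400.00/$461,597.92 = 0.120018

12.00%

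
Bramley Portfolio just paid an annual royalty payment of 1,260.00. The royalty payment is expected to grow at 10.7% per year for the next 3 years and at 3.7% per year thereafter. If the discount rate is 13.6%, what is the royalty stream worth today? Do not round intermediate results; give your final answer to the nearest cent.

15803.26

D_1 = 1394.82000
D_2 = 1544.06574
D_3 = 1709.28077
Terminal value at year 3: TV = D_3×(1+g_2)/(r−g_2) = 1772.52416/0.099 = 17904.28447
P_0 = D_1/(1+r)^1 + D_2/(1+r)^2 + D_3/(1+r)^3 + TV/(1+r)^3
    = 1227.83451 + 1196.49014 + 1165.94594 + 12212.98927 = 15803.25985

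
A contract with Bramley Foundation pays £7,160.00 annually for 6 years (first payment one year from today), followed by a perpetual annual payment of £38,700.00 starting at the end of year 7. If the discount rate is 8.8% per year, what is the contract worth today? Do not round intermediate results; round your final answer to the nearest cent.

£297439.20

PV of 6-year annuity: £7,160.00 × [1 − (1+0.088)^−6] / 0.088 = 32311.60718
Perpetuity value at year 6: £38,700.00 / 0.088 = 439772.72727
PV of perpetuity: 439772.72727 / (1+0.088)^6 = 265127.58791
Total PV = 32311.60718 + 265127.58791 = 297439.19509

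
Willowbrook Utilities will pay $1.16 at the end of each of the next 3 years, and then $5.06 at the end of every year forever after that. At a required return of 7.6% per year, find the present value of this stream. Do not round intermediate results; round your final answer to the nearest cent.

PV of 3-year annuity: $1.16 × [1 − (1+0.076)^−3] / 0.076 = 3.01114
Perpetuity value at year 3: $5.06 / 0.076 = 66.57895
PV of perpetuity: 66.57895 / (1+0.076)^3 = 53.44414
Total PV = 3.01114 + 53.44414 = 56.45528

$56.46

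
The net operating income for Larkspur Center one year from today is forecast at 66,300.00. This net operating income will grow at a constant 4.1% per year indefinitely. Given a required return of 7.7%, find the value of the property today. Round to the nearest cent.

1841666.67

Growing perpetuity: P = D₁ / (r − g) = 66,300.0000 / (0.077 − 0.041) = 1,841,666.67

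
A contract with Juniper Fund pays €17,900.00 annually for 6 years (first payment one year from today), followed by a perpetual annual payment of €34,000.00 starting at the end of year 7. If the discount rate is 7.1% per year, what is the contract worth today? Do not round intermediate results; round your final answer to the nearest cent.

PV of 6-year annuity: €17,900.00 × [1 − (1+0.071)^−6] / 0.071 = 85058.29976
Perpetuity value at year 6: €34,000.00 / 0.071 = 478873.23944
PV of perpetuity: 478873.23944 / (1+0.071)^6 = 317309.98850
Total PV = 85058.29976 + 317309.98850 = 402368.28826

€402368.29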